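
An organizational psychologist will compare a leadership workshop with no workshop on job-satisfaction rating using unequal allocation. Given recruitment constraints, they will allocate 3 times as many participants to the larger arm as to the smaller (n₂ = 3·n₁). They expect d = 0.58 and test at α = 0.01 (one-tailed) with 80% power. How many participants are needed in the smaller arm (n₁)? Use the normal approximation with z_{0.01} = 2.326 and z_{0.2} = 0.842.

n₁ = 40

With allocation ratio k = n₂/n₁ = 3, Var(x̄₁−x̄₂) = σ²(1/n₁ + 1/(k·n₁)) = σ²·(k+1)/(k·n₁).
So n₁ = (1 + 1/k)·((z_{α} + z_β)/d)² = 1.333 × (3.168/0.58)².
n₁ = 1.333 × 29.83 = 39.8.
Round up: n₁ = 40, giving n₂ = 3 × 40 = 120.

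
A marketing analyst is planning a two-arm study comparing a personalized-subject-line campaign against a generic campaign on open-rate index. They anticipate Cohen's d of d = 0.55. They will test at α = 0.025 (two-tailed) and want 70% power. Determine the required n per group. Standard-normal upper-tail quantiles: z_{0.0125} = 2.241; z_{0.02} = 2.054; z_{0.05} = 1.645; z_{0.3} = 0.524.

n = 51 per group

For two independent groups with equal n: n = 2·((z_{α/2} + z_β) / d)².
z_{α/2} + z_β = 2.241 + 0.524 = 2.765.
n = 2 × (2.765 / 0.55)² = 2 × 5.027² = 2 × 25.27 = 50.5.
Round up to the next whole participant.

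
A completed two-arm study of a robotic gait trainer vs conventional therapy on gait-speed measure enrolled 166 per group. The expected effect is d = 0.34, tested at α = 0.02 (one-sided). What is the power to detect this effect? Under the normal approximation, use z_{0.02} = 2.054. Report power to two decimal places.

For two equal groups, power = Φ(d·√(n/2) − z_{α}).
d·√(n/2) = 0.34 × √(166/2) = 0.34 × 9.110 = 3.098.
z_β = 3.098 − 2.054 = 1.044.
Power = Φ(1.044) = 0.852.

power ≈ 0.85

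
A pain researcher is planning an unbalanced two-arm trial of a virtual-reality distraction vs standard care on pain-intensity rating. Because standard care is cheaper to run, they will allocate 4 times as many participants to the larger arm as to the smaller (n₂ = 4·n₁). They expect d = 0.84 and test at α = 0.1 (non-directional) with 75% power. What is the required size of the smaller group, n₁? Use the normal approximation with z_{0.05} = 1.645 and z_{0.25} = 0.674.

With allocation ratio k = n₂/n₁ = 4, Var(x̄₁−x̄₂) = σ²(1/n₁ + 1/(k·n₁)) = σ²·(k+1)/(k·n₁).
So n₁ = (1 + 1/k)·((z_{α/2} + z_β)/d)² = 1.250 × (2.319/0.84)².
n₁ = 1.250 × 7.62 = 9.5.
Round up: n₁ = 10, giving n₂ = 4 × 10 = 40.

n₁ = 10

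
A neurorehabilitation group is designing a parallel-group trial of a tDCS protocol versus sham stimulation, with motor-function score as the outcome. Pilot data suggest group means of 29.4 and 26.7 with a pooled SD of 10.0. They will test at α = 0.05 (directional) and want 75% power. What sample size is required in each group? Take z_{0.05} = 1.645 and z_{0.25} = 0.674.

n = 148 per group

Cohen's d = |M₁ − M₂| / SD_pooled = |29.4 − 26.7| / 10.0 = 2.7 / 10.0 = 0.270.
For two independent groups with equal n: n = 2·((z_{α} + z_β) / d)².
z_{α} + z_β = 1.645 + 0.674 = 2.319.
n = 2 × (2.319 / 0.270)² = 2 × 8.589² = 2 × 73.77 = 147.5.
Round up to the next whole participant.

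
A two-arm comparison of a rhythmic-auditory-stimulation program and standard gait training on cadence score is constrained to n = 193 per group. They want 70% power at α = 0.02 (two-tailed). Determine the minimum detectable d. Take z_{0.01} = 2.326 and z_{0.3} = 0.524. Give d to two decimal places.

For two independent groups of n = 193 each: d_min = (z_{α/2} + z_β)·√(2/n).
z-sum = 2.326 + 0.524 = 2.850.
d_min = 2.850 × √(2/193) = 2.850 × 0.1018 = 0.290.

d_min ≈ 0.29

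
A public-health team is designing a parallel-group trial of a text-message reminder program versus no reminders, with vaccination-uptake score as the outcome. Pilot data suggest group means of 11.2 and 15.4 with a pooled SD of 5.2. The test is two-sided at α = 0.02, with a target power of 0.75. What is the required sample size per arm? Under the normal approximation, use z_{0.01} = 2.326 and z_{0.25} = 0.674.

Cohen's d = |M₁ − M₂| / SD_pooled = |11.2 − 15.4| / 5.2 = 4.2 / 5.2 = 0.808.
For two independent groups with equal n: n = 2·((z_{α/2} + z_β) / d)².
z_{α/2} + z_β = 2.326 + 0.674 = 3.000.
n = 2 × (3.000 / 0.808)² = 2 × 3.713² = 2 × 13.79 = 27.6.
Round up to the next whole participant.

n = 28 per group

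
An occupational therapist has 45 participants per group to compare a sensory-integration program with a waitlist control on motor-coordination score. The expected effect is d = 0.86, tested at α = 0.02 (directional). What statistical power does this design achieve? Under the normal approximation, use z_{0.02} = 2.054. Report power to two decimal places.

For two equal groups, power = Φ(d·√(n/2) − z_{α}).
d·√(n/2) = 0.86 × √(45/2) = 0.86 × 4.743 = 4.079.
z_β = 4.079 − 2.054 = 2.025.
Power = Φ(2.025) = 0.979.

power ≈ 0.98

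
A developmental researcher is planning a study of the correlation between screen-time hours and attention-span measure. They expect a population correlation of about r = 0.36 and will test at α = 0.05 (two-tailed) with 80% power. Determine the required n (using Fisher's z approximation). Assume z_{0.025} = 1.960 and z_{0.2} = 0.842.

Fisher's z: C = ½·ln((1+r)/(1−r)) = ½·ln(2.1250) = 0.3769.
n = ((z_{α/2} + z_β)/C)² + 3.
(1.960 + 0.842) / 0.3769 = 2.802 / 0.3769 = 7.434.
n = 7.434² + 3 = 55.27 + 3 = 58.3.
Round up.

n = 59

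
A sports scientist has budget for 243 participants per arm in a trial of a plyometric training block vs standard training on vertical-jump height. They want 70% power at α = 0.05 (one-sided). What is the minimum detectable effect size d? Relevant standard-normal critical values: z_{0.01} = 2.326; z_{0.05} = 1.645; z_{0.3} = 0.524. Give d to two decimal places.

d_min ≈ 0.20

For two independent groups of n = 243 each: d_min = (z_{α} + z_β)·√(2/n).
z-sum = 1.645 + 0.524 = 2.169.
d_min = 2.169 × √(2/243) = 2.169 × 0.0907 = 0.197.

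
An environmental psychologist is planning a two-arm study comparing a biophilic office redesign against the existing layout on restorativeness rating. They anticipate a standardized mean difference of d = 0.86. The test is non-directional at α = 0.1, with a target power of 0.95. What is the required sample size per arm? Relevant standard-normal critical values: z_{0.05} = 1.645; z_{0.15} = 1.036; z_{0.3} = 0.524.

n = 30 per group

For two independent groups with equal n: n = 2·((z_{α/2} + z_β) / d)².
z_{α/2} + z_β = 1.645 + 1.645 = 3.290.
n = 2 × (3.290 / 0.86)² = 2 × 3.826² = 2 × 14.64 = 29.3.
Round up to the next whole participant.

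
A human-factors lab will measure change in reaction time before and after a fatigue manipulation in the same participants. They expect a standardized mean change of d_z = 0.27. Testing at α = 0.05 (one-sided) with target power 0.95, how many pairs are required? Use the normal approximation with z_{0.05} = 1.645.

n = 149 pairs

For a paired (one-sample on differences) test: n = ((z_{α} + z_β) / d)².
z_{α} + z_β = 1.645 + 1.645 = 3.290.
n = (3.290 / 0.27)² = 12.185² = 148.48.
Round up.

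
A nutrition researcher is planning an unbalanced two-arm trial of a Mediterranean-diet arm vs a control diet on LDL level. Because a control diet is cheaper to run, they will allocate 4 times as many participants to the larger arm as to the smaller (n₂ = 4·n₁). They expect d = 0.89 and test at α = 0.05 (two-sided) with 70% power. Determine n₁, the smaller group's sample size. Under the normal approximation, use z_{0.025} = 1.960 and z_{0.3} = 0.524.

With allocation ratio k = n₂/n₁ = 4, Var(x̄₁−x̄₂) = σ²(1/n₁ + 1/(k·n₁)) = σ²·(k+1)/(k·n₁).
So n₁ = (1 + 1/k)·((z_{α/2} + z_β)/d)² = 1.250 × (2.484/0.89)².
n₁ = 1.250 × 7.79 = 9.7.
Round up: n₁ = 10, giving n₂ = 4 × 10 = 40.

n₁ = 10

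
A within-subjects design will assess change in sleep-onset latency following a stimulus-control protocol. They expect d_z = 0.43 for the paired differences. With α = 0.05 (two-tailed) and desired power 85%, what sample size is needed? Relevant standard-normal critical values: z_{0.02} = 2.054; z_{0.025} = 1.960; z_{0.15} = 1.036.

n = 49 pairs

For a paired (one-sample on differences) test: n = ((z_{α/2} + z_β) / d)².
z_{α/2} + z_β = 1.960 + 1.036 = 2.996.
n = (2.996 / 0.43)² = 6.967² = 48.55.
Round up.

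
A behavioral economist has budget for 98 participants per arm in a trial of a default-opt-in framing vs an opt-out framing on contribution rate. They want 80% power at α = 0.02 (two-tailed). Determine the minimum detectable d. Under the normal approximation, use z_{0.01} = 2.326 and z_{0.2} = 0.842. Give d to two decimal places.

For two independent groups of n = 98 each: d_min = (z_{α/2} + z_β)·√(2/n).
z-sum = 2.326 + 0.842 = 3.168.
d_min = 3.168 × √(2/98) = 3.168 × 0.1429 = 0.453.

d_min ≈ 0.45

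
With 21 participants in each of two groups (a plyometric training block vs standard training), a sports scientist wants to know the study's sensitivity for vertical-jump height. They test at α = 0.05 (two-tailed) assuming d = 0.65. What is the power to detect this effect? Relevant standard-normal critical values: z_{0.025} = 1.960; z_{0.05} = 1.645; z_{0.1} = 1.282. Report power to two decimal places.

For two equal groups, power = Φ(d·√(n/2) − z_{α/2}).
d·√(n/2) = 0.65 × √(21/2) = 0.65 × 3.240 = 2.106.
z_β = 2.106 − 1.960 = 0.146.
Power = Φ(0.146) = 0.558.

power ≈ 0.56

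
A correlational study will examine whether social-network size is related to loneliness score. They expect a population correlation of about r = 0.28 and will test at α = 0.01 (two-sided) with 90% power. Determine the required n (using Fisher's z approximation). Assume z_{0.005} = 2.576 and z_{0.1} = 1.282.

Fisher's z: C = ½·ln((1+r)/(1−r)) = ½·ln(1.7778) = 0.2877.
n = ((z_{α/2} + z_β)/C)² + 3.
(2.576 + 1.282) / 0.2877 = 3.858 / 0.2877 = 13.410.
n = 13.410² + 3 = 179.82 + 3 = 182.8.
Round up.

n = 183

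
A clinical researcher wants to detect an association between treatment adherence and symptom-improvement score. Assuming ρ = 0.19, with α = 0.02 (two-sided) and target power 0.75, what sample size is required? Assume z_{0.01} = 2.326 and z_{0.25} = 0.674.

Fisher's z: C = ½·ln((1+r)/(1−r)) = ½·ln(1.4691) = 0.1923.
n = ((z_{α/2} + z_β)/C)² + 3.
(2.326 + 0.674) / 0.1923 = 3.000 / 0.1923 = 15.601.
n = 15.601² + 3 = 243.38 + 3 = 246.4.
Round up.

n = 247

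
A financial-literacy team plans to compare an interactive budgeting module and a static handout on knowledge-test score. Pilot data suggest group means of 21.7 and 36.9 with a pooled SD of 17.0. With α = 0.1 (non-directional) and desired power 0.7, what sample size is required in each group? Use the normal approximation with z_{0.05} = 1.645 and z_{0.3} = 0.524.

n = 12 per group

Cohen's d = |M₁ − M₂| / SD_pooled = |21.7 − 36.9| / 17.0 = 15.2 / 17.0 = 0.894.
For two independent groups with equal n: n = 2·((z_{α/2} + z_β) / d)².
z_{α/2} + z_β = 1.645 + 0.524 = 2.169.
n = 2 × (2.169 / 0.894)² = 2 × 2.426² = 2 × 5.89 = 11.8.
Round up to the next whole participant.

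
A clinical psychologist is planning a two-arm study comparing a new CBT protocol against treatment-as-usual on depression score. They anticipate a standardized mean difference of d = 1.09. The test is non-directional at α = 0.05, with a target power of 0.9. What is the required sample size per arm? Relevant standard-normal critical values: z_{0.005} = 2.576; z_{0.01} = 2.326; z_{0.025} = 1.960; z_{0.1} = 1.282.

n = 18 per group

For two independent groups with equal n: n = 2·((z_{α/2} + z_β) / d)².
z_{α/2} + z_β = 1.960 + 1.282 = 3.242.
n = 2 × (3.242 / 1.09)² = 2 × 2.974² = 2 × 8.85 = 17.7.
Round up to the next whole participant.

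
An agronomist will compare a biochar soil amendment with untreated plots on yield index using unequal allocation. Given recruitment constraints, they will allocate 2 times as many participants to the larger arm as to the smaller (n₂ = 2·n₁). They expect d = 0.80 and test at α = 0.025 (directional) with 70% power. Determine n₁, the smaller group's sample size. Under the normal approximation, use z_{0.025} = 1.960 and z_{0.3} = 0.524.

n₁ = 15

With allocation ratio k = n₂/n₁ = 2, Var(x̄₁−x̄₂) = σ²(1/n₁ + 1/(k·n₁)) = σ²·(k+1)/(k·n₁).
So n₁ = (1 + 1/k)·((z_{α} + z_β)/d)² = 1.500 × (2.484/0.80)².
n₁ = 1.500 × 9.64 = 14.5.
Round up: n₁ = 15, giving n₂ = 2 × 15 = 30.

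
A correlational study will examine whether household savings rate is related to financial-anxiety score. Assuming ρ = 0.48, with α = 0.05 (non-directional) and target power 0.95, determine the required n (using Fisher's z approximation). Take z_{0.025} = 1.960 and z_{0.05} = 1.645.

Fisher's z: C = ½·ln((1+r)/(1−r)) = ½·ln(2.8462) = 0.5230.
n = ((z_{α/2} + z_β)/C)² + 3.
(1.960 + 1.645) / 0.5230 = 3.605 / 0.5230 = 6.893.
n = 6.893² + 3 = 47.51 + 3 = 50.5.
Round up.

n = 51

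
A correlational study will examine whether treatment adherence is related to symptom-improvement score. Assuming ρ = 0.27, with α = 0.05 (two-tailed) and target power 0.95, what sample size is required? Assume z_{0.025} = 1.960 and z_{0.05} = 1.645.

n = 173

Fisher's z: C = ½·ln((1+r)/(1−r)) = ½·ln(1.7397) = 0.2769.
n = ((z_{α/2} + z_β)/C)² + 3.
(1.960 + 1.645) / 0.2769 = 3.605 / 0.2769 = 13.019.
n = 13.019² + 3 = 169.50 + 3 = 172.5.
Round up.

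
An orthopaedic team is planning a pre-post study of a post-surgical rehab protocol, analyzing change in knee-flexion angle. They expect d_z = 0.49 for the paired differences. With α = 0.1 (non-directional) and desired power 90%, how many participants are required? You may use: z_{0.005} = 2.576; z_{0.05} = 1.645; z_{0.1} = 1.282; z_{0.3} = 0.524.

For a paired (one-sample on differences) test: n = ((z_{α/2} + z_β) / d)².
z_{α/2} + z_β = 1.645 + 1.282 = 2.927.
n = (2.927 / 0.49)² = 5.973² = 35.68.
Round up.

n = 36 pairs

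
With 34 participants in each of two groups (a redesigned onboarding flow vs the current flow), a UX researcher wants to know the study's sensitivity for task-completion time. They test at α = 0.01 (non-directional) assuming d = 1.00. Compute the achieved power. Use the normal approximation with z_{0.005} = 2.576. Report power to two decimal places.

For two equal groups, power = Φ(d·√(n/2) − z_{α/2}).
d·√(n/2) = 1.00 × √(34/2) = 1.00 × 4.123 = 4.123.
z_β = 4.123 − 2.576 = 1.547.
Power = Φ(1.547) = 0.939.

power ≈ 0.94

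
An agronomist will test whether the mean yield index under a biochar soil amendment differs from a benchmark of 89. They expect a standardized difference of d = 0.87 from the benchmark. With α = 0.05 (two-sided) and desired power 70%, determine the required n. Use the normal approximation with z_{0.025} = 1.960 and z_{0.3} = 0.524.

n = 9

For a one-sample test: n = ((z_{α/2} + z_β) / d)².
z_{α/2} + z_β = 1.960 + 0.524 = 2.484.
n = (2.484 / 0.87)² = 2.855² = 8.15.
Round up.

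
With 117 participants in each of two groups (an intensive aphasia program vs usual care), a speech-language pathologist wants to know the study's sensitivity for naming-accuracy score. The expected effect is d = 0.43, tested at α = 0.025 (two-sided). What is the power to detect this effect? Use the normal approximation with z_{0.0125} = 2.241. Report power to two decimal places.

power ≈ 0.85

For two equal groups, power = Φ(d·√(n/2) − z_{α/2}).
d·√(n/2) = 0.43 × √(117/2) = 0.43 × 7.649 = 3.289.
z_β = 3.289 − 2.241 = 1.048.
Power = Φ(1.048) = 0.853.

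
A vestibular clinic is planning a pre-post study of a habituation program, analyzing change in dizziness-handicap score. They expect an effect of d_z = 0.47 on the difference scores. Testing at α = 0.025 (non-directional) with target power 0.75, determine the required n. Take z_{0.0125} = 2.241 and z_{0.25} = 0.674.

n = 39 pairs

For a paired (one-sample on differences) test: n = ((z_{α/2} + z_β) / d)².
z_{α/2} + z_β = 2.241 + 0.674 = 2.915.
n = (2.915 / 0.47)² = 6.202² = 38.47.
Round up.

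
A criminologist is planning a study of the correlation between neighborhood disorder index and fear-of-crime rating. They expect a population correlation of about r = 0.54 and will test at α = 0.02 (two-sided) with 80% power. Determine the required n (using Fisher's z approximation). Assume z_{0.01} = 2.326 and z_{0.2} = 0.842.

Fisher's z: C = ½·ln((1+r)/(1−r)) = ½·ln(3.3478) = 0.6042.
n = ((z_{α/2} + z_β)/C)² + 3.
(2.326 + 0.842) / 0.6042 = 3.168 / 0.6042 = 5.243.
n = 5.243² + 3 = 27.49 + 3 = 30.5.
Round up.

n = 31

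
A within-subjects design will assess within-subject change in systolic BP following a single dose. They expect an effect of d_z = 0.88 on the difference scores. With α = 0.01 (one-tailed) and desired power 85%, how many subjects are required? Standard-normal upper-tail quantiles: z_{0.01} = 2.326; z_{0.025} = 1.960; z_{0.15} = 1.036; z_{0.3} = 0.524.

n = 15 pairs

For a paired (one-sample on differences) test: n = ((z_{α} + z_β) / d)².
z_{α} + z_β = 2.326 + 1.036 = 3.362.
n = (3.362 / 0.88)² = 3.820² = 14.60.
Round up.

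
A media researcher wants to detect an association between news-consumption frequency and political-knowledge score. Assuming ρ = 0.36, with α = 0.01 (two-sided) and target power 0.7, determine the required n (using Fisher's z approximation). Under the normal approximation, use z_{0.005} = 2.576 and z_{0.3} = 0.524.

Fisher's z: C = ½·ln((1+r)/(1−r)) = ½·ln(2.1250) = 0.3769.
n = ((z_{α/2} + z_β)/C)² + 3.
(2.576 + 0.524) / 0.3769 = 3.100 / 0.3769 = 8.225.
n = 8.225² + 3 = 67.65 + 3 = 70.7.
Round up.

n = 71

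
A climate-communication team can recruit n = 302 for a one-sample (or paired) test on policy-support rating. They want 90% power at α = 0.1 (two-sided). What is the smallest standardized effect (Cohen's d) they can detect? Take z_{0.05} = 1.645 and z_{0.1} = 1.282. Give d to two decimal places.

d_min ≈ 0.17

For a single sample (or paired design) of n = 302: d_min = (z_{α/2} + z_β)/√n.
z-sum = 1.645 + 1.282 = 2.927.
d_min = 2.927 / √302 = 2.927 / 17.378 = 0.168.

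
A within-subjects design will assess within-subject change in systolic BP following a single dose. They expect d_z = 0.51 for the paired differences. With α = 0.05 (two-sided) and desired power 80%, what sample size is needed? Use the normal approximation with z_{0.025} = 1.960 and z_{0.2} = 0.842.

n = 31 pairs

For a paired (one-sample on differences) test: n = ((z_{α/2} + z_β) / d)².
z_{α/2} + z_β = 1.960 + 0.842 = 2.802.
n = (2.802 / 0.51)² = 5.494² = 30.19.
Round up.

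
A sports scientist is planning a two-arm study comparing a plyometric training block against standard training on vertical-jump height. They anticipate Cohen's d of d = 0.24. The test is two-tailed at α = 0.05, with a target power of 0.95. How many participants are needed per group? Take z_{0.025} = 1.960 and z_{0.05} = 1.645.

For two independent groups with equal n: n = 2·((z_{α/2} + z_β) / d)².
z_{α/2} + z_β = 1.960 + 1.645 = 3.605.
n = 2 × (3.605 / 0.24)² = 2 × 15.021² = 2 × 225.63 = 451.3.
Round up to the next whole participant.

n = 452 per group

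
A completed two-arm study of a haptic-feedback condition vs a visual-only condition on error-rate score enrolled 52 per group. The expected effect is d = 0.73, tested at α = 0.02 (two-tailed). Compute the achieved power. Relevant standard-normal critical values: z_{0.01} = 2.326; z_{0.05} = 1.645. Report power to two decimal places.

power ≈ 0.92

For two equal groups, power = Φ(d·√(n/2) − z_{α/2}).
d·√(n/2) = 0.73 × √(52/2) = 0.73 × 5.099 = 3.722.
z_β = 3.722 − 2.326 = 1.396.
Power = Φ(1.396) = 0.919.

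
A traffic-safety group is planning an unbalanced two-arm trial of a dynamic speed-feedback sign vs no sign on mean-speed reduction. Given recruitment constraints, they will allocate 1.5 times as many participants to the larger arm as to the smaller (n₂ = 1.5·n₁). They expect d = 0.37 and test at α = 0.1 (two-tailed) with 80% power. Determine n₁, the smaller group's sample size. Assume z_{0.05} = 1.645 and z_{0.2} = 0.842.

n₁ = 76

With allocation ratio k = n₂/n₁ = 1.5, Var(x̄₁−x̄₂) = σ²(1/n₁ + 1/(k·n₁)) = σ²·(k+1)/(k·n₁).
So n₁ = (1 + 1/k)·((z_{α/2} + z_β)/d)² = 1.667 × (2.487/0.37)².
n₁ = 1.667 × 45.18 = 75.3.
Round up: n₁ = 76, giving n₂ = 1.5 × 76 = 114.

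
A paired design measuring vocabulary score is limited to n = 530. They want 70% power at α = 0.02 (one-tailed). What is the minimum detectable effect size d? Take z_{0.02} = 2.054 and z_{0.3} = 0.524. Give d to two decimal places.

d_min ≈ 0.11

For a single sample (or paired design) of n = 530: d_min = (z_{α} + z_β)/√n.
z-sum = 2.054 + 0.524 = 2.578.
d_min = 2.578 / √530 = 2.578 / 23.022 = 0.112.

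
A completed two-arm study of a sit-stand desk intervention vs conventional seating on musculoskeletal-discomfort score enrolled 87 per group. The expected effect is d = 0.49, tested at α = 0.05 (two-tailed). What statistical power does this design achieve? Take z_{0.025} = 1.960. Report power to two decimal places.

power ≈ 0.90

For two equal groups, power = Φ(d·√(n/2) − z_{α/2}).
d·√(n/2) = 0.49 × √(87/2) = 0.49 × 6.595 = 3.232.
z_β = 3.232 − 1.960 = 1.272.
Power = Φ(1.272) = 0.898.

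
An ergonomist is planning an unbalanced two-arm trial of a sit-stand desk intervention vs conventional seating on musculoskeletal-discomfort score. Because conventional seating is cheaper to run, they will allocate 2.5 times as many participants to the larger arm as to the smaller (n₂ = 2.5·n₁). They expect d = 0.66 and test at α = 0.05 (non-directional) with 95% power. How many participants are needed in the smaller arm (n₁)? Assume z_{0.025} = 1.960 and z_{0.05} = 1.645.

n₁ = 42

With allocation ratio k = n₂/n₁ = 2.5, Var(x̄₁−x̄₂) = σ²(1/n₁ + 1/(k·n₁)) = σ²·(k+1)/(k·n₁).
So n₁ = (1 + 1/k)·((z_{α/2} + z_β)/d)² = 1.400 × (3.605/0.66)².
n₁ = 1.400 × 29.83 = 41.8.
Round up: n₁ = 42, giving n₂ = 2.5 × 42 = 105.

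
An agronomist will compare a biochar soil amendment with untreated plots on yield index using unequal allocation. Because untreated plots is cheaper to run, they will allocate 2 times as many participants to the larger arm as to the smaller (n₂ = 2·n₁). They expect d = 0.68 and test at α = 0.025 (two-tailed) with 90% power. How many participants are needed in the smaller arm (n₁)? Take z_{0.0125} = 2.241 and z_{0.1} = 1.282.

n₁ = 41

With allocation ratio k = n₂/n₁ = 2, Var(x̄₁−x̄₂) = σ²(1/n₁ + 1/(k·n₁)) = σ²·(k+1)/(k·n₁).
So n₁ = (1 + 1/k)·((z_{α/2} + z_β)/d)² = 1.500 × (3.523/0.68)².
n₁ = 1.500 × 26.84 = 40.3.
Round up: n₁ = 41, giving n₂ = 2 × 41 = 82.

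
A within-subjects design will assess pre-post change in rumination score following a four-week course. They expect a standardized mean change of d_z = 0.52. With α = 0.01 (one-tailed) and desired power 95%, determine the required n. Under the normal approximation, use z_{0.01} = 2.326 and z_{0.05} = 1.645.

n = 59 pairs

For a paired (one-sample on differences) test: n = ((z_{α} + z_β) / d)².
z_{α} + z_β = 2.326 + 1.645 = 3.971.
n = (3.971 / 0.52)² = 7.637² = 58.32.
Round up.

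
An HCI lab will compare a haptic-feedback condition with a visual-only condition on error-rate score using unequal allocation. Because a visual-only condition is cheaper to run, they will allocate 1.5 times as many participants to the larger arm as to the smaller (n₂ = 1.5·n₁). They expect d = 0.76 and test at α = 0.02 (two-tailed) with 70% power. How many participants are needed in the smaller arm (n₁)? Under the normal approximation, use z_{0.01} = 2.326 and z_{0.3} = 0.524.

n₁ = 24

With allocation ratio k = n₂/n₁ = 1.5, Var(x̄₁−x̄₂) = σ²(1/n₁ + 1/(k·n₁)) = σ²·(k+1)/(k·n₁).
So n₁ = (1 + 1/k)·((z_{α/2} + z_β)/d)² = 1.667 × (2.850/0.76)².
n₁ = 1.667 × 14.06 = 23.4.
Round up: n₁ = 24, giving n₂ = 1.5 × 24 = 36.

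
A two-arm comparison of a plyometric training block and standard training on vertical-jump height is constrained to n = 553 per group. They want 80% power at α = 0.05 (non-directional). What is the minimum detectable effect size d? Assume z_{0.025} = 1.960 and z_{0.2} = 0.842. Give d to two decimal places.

For two independent groups of n = 553 each: d_min = (z_{α/2} + z_β)·√(2/n).
z-sum = 1.960 + 0.842 = 2.802.
d_min = 2.802 × √(2/553) = 2.802 × 0.0601 = 0.169.

d_min ≈ 0.17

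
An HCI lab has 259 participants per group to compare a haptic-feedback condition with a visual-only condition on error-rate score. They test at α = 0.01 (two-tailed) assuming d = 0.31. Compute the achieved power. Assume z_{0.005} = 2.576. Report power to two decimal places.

power ≈ 0.83

For two equal groups, power = Φ(d·√(n/2) − z_{α/2}).
d·√(n/2) = 0.31 × √(259/2) = 0.31 × 11.380 = 3.528.
z_β = 3.528 − 2.576 = 0.952.
Power = Φ(0.952) = 0.829.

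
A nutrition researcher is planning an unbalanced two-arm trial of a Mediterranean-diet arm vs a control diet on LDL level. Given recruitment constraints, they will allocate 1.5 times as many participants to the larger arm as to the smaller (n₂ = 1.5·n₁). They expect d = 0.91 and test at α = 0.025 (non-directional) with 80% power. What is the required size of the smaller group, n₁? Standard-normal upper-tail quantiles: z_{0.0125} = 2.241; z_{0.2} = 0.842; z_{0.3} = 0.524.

n₁ = 20

With allocation ratio k = n₂/n₁ = 1.5, Var(x̄₁−x̄₂) = σ²(1/n₁ + 1/(k·n₁)) = σ²·(k+1)/(k·n₁).
So n₁ = (1 + 1/k)·((z_{α/2} + z_β)/d)² = 1.667 × (3.083/0.91)².
n₁ = 1.667 × 11.48 = 19.1.
Round up: n₁ = 20, giving n₂ = 1.5 × 20 = 30.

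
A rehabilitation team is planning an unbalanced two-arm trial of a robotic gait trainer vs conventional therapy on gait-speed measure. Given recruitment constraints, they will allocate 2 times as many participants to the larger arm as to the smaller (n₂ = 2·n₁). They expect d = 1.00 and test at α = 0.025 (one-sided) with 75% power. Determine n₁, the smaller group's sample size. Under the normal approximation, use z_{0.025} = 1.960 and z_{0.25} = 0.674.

n₁ = 11

With allocation ratio k = n₂/n₁ = 2, Var(x̄₁−x̄₂) = σ²(1/n₁ + 1/(k·n₁)) = σ²·(k+1)/(k·n₁).
So n₁ = (1 + 1/k)·((z_{α} + z_β)/d)² = 1.500 × (2.634/1.00)².
n₁ = 1.500 × 6.94 = 10.4.
Round up: n₁ = 11, giving n₂ = 2 × 11 = 22.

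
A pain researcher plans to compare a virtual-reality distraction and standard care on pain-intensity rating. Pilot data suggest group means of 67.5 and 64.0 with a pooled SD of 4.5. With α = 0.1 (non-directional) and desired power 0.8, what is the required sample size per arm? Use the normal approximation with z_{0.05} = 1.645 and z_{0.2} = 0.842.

Cohen's d = |M₁ − M₂| / SD_pooled = |67.5 − 64.0| / 4.5 = 3.5 / 4.5 = 0.778.
For two independent groups with equal n: n = 2·((z_{α/2} + z_β) / d)².
z_{α/2} + z_β = 1.645 + 0.842 = 2.487.
n = 2 × (2.487 / 0.778)² = 2 × 3.197² = 2 × 10.22 = 20.4.
Round up to the next whole participant.

n = 21 per group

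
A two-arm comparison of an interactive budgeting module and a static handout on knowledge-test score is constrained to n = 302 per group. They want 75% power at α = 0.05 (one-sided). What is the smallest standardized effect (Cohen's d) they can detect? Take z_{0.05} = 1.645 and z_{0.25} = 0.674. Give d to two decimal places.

d_min ≈ 0.19

For two independent groups of n = 302 each: d_min = (z_{α} + z_β)·√(2/n).
z-sum = 1.645 + 0.674 = 2.319.
d_min = 2.319 × √(2/302) = 2.319 × 0.0814 = 0.189.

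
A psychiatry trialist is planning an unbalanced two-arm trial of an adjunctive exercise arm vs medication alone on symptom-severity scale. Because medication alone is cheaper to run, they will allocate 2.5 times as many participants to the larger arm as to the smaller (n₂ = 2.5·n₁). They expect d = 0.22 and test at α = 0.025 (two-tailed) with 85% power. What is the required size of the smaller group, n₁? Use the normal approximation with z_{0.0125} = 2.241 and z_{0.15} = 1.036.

n₁ = 311

With allocation ratio k = n₂/n₁ = 2.5, Var(x̄₁−x̄₂) = σ²(1/n₁ + 1/(k·n₁)) = σ²·(k+1)/(k·n₁).
So n₁ = (1 + 1/k)·((z_{α/2} + z_β)/d)² = 1.400 × (3.277/0.22)².
n₁ = 1.400 × 221.87 = 310.6.
Round up: n₁ = 311, giving n₂ = ⌈2.5 × 311⌉ = ⌈777.5⌉ = 778.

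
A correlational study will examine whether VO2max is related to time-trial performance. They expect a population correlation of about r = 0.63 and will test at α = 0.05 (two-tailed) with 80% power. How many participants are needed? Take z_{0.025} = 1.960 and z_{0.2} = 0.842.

n = 18

Fisher's z: C = ½·ln((1+r)/(1−r)) = ½·ln(4.4054) = 0.7414.
n = ((z_{α/2} + z_β)/C)² + 3.
(1.960 + 0.842) / 0.7414 = 2.802 / 0.7414 = 3.779.
n = 3.779² + 3 = 14.28 + 3 = 17.3.
Round up.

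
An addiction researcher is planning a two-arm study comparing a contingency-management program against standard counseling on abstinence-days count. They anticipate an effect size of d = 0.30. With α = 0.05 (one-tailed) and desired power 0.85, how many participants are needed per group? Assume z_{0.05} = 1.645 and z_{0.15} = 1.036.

For two independent groups with equal n: n = 2·((z_{α} + z_β) / d)².
z_{α} + z_β = 1.645 + 1.036 = 2.681.
n = 2 × (2.681 / 0.30)² = 2 × 8.937² = 2 × 79.86 = 159.7.
Round up to the next whole participant.

n = 160 per group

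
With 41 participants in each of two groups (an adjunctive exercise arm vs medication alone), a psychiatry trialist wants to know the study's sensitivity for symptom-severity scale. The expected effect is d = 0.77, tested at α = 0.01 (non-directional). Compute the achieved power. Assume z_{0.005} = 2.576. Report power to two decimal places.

power ≈ 0.82

For two equal groups, power = Φ(d·√(n/2) − z_{α/2}).
d·√(n/2) = 0.77 × √(41/2) = 0.77 × 4.528 = 3.486.
z_β = 3.486 − 2.576 = 0.910.
Power = Φ(0.910) = 0.819.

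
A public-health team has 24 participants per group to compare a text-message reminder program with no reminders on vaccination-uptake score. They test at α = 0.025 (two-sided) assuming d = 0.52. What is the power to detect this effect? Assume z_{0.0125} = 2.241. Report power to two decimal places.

power ≈ 0.33

For two equal groups, power = Φ(d·√(n/2) − z_{α/2}).
d·√(n/2) = 0.52 × √(24/2) = 0.52 × 3.464 = 1.801.
z_β = 1.801 − 2.241 = -0.440.
Power = Φ(-0.440) = 0.330.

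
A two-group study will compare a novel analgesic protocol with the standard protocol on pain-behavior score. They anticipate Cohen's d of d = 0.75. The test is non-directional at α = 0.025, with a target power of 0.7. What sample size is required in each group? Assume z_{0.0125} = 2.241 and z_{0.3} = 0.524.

n = 28 per group

For two independent groups with equal n: n = 2·((z_{α/2} + z_β) / d)².
z_{α/2} + z_β = 2.241 + 0.524 = 2.765.
n = 2 × (2.765 / 0.75)² = 2 × 3.687² = 2 × 13.59 = 27.2.
Round up to the next whole participant.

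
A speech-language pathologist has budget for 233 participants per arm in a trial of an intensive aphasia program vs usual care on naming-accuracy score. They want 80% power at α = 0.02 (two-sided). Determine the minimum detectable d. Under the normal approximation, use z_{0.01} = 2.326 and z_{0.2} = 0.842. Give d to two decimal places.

For two independent groups of n = 233 each: d_min = (z_{α/2} + z_β)·√(2/n).
z-sum = 2.326 + 0.842 = 3.168.
d_min = 3.168 × √(2/233) = 3.168 × 0.0926 = 0.294.

d_min ≈ 0.29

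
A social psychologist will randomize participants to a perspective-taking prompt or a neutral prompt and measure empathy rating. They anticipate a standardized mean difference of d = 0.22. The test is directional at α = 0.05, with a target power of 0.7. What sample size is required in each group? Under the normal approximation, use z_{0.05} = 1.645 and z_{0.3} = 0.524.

For two independent groups with equal n: n = 2·((z_{α} + z_β) / d)².
z_{α} + z_β = 1.645 + 0.524 = 2.169.
n = 2 × (2.169 / 0.22)² = 2 × 9.859² = 2 × 97.20 = 194.4.
Round up to the next whole participant.

n = 195 per group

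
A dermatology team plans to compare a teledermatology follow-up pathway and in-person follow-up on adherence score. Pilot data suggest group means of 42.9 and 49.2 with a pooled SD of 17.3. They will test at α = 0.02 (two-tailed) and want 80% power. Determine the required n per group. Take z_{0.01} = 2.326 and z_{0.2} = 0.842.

Cohen's d = |M₁ − M₂| / SD_pooled = |42.9 − 49.2| / 17.3 = 6.3 / 17.3 = 0.364.
For two independent groups with equal n: n = 2·((z_{α/2} + z_β) / d)².
z_{α/2} + z_β = 2.326 + 0.842 = 3.168.
n = 2 × (3.168 / 0.364)² = 2 × 8.703² = 2 × 75.75 = 151.5.
Round up to the next whole participant.

n = 152 per group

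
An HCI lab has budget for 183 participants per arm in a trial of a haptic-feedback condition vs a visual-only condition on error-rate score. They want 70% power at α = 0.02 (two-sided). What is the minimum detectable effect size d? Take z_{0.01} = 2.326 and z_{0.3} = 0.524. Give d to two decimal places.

d_min ≈ 0.30

For two independent groups of n = 183 each: d_min = (z_{α/2} + z_β)·√(2/n).
z-sum = 2.326 + 0.524 = 2.850.
d_min = 2.850 × √(2/183) = 2.850 × 0.1045 = 0.298.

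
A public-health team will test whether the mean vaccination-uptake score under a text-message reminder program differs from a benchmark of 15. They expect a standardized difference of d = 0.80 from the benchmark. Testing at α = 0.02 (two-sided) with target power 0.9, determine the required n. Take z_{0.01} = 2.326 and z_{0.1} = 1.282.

For a one-sample test: n = ((z_{α/2} + z_β) / d)².
z_{α/2} + z_β = 2.326 + 1.282 = 3.608.
n = (3.608 / 0.80)² = 4.510² = 20.34.
Round up.

n = 21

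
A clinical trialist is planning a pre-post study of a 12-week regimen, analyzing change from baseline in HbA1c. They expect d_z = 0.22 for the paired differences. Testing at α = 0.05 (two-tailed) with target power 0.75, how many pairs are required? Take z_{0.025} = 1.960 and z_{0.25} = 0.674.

n = 144 pairs

For a paired (one-sample on differences) test: n = ((z_{α/2} + z_β) / d)².
z_{α/2} + z_β = 1.960 + 0.674 = 2.634.
n = (2.634 / 0.22)² = 11.973² = 143.35.
Round up.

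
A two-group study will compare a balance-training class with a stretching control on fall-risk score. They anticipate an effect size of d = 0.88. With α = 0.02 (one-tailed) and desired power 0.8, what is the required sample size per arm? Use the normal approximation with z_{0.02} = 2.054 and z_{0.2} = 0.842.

n = 22 per group

For two independent groups with equal n: n = 2·((z_{α} + z_β) / d)².
z_{α} + z_β = 2.054 + 0.842 = 2.896.
n = 2 × (2.896 / 0.88)² = 2 × 3.291² = 2 × 10.83 = 21.7.
Round up to the next whole participant.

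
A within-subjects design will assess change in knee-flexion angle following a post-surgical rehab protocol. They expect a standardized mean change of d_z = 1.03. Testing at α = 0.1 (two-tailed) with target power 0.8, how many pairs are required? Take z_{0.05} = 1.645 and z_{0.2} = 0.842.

For a paired (one-sample on differences) test: n = ((z_{α/2} + z_β) / d)².
z_{α/2} + z_β = 1.645 + 0.842 = 2.487.
n = (2.487 / 1.03)² = 2.415² = 5.83.
Round up.

n = 6 pairs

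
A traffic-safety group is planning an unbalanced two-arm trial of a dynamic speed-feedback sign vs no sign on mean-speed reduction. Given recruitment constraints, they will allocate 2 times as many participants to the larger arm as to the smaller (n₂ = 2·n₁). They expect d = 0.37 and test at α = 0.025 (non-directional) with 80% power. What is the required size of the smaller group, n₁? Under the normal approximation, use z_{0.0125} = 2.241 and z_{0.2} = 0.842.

With allocation ratio k = n₂/n₁ = 2, Var(x̄₁−x̄₂) = σ²(1/n₁ + 1/(k·n₁)) = σ²·(k+1)/(k·n₁).
So n₁ = (1 + 1/k)·((z_{α/2} + z_β)/d)² = 1.500 × (3.083/0.37)².
n₁ = 1.500 × 69.43 = 104.1.
Round up: n₁ = 105, giving n₂ = 2 × 105 = 210.

n₁ = 105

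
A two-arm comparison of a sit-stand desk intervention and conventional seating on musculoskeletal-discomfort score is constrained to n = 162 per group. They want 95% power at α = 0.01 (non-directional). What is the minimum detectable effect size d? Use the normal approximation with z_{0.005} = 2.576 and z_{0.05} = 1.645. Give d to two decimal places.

d_min ≈ 0.47

For two independent groups of n = 162 each: d_min = (z_{α/2} + z_β)·√(2/n).
z-sum = 2.576 + 1.645 = 4.221.
d_min = 4.221 × √(2/162) = 4.221 × 0.1111 = 0.469.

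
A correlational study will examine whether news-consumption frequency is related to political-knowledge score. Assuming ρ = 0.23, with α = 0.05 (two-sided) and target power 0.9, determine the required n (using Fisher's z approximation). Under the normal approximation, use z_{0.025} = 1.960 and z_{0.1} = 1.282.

Fisher's z: C = ½·ln((1+r)/(1−r)) = ½·ln(1.5974) = 0.2342.
n = ((z_{α/2} + z_β)/C)² + 3.
(1.960 + 1.282) / 0.2342 = 3.242 / 0.2342 = 13.843.
n = 13.843² + 3 = 191.63 + 3 = 194.6.
Round up.

n = 195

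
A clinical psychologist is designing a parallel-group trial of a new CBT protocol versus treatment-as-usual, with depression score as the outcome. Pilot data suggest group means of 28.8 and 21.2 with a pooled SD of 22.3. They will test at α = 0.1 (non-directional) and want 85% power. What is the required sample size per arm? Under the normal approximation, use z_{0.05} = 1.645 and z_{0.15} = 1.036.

n = 124 per group

Cohen's d = |M₁ − M₂| / SD_pooled = |28.8 − 21.2| / 22.3 = 7.6 / 22.3 = 0.341.
For two independent groups with equal n: n = 2·((z_{α/2} + z_β) / d)².
z_{α/2} + z_β = 1.645 + 1.036 = 2.681.
n = 2 × (2.681 / 0.341)² = 2 × 7.862² = 2 × 61.81 = 123.6.
Round up to the next whole participant.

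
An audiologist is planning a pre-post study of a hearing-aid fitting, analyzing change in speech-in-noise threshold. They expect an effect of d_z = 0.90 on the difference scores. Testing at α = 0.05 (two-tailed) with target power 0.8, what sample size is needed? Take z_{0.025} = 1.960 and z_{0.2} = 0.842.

For a paired (one-sample on differences) test: n = ((z_{α/2} + z_β) / d)².
z_{α/2} + z_β = 1.960 + 0.842 = 2.802.
n = (2.802 / 0.90)² = 3.113² = 9.69.
Round up.

n = 10 pairs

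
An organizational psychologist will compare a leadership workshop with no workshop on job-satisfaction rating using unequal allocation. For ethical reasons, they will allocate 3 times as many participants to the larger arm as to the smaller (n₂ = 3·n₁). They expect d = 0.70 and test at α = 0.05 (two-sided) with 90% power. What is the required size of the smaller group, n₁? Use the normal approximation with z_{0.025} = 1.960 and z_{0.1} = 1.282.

n₁ = 29

With allocation ratio k = n₂/n₁ = 3, Var(x̄₁−x̄₂) = σ²(1/n₁ + 1/(k·n₁)) = σ²·(k+1)/(k·n₁).
So n₁ = (1 + 1/k)·((z_{α/2} + z_β)/d)² = 1.333 × (3.242/0.70)².
n₁ = 1.333 × 21.45 = 28.6.
Round up: n₁ = 29, giving n₂ = 3 × 29 = 87.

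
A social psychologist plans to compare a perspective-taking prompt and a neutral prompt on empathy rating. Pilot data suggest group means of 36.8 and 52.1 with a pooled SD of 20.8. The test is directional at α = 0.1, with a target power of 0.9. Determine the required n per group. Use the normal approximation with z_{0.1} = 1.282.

n = 25 per group

Cohen's d = |M₁ − M₂| / SD_pooled = |36.8 − 52.1| / 20.8 = 15.3 / 20.8 = 0.736.
For two independent groups with equal n: n = 2·((z_{α} + z_β) / d)².
z_{α} + z_β = 1.282 + 1.282 = 2.564.
n = 2 × (2.564 / 0.736)² = 2 × 3.484² = 2 × 12.14 = 24.3.
Round up to the next whole participant.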